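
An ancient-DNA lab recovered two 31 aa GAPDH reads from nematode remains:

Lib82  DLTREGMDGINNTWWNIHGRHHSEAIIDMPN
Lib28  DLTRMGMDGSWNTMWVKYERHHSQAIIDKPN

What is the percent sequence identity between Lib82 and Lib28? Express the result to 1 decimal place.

Differing sites — 5:E/M; 10:I/S; 11:N/W; 14:W/M; 16:N/V; 17:I/K; 18:H/Y; 19:G/E; 24:E/Q; 29:M/K.
21 of the 31 sites match, so the percent identity is 21/31 × 100 = 67.7%.

67.7%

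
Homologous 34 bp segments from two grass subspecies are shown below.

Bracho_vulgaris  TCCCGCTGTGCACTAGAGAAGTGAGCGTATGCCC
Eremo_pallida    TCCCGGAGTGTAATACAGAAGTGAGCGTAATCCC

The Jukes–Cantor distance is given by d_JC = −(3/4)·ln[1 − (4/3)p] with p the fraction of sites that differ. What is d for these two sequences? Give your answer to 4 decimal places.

0.2407

The sequences differ at positions 6 (C/G), 7 (T/A), 11 (C/T), 13 (C/A), 16 (G/C), 30 (T/A), 31 (G/T).
p = 7/34 = 0.205882.
d = −0.75 · ln(1 − (4/3)·0.205882) = −0.75 · ln(0.725491) = −0.75 · (-0.320907) = 0.2407.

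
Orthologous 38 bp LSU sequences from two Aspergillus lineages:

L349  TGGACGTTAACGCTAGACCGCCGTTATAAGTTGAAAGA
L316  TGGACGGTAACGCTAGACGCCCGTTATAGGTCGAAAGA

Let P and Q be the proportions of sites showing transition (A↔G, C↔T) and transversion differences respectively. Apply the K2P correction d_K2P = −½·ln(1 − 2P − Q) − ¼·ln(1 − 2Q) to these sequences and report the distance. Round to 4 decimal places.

Mismatches occur at site 7 (T/G, transversion), site 19 (C/G, transversion), site 20 (G/C, transversion), site 29 (A/G, transition), site 32 (T/C, transition).
Of the 5 differences, 2 transitions and 3 transversions over 38 sites: P = 2/38 = 0.052632, Q = 3/38 = 0.078947.
d = −0.5·ln(0.815789) − 0.25·ln(0.842106) = −0.5·(-0.203600) − 0.25·(-0.171849) = 0.1448.

0.1448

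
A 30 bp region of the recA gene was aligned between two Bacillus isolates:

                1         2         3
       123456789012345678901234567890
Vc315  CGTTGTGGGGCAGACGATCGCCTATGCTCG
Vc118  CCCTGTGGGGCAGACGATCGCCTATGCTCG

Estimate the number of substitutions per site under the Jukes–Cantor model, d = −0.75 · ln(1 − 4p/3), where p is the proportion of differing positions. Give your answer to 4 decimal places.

The sequences differ at positions 2 (G/C), 3 (T/C).
p = 2/30 = 0.066667.
d = −0.75 · ln(1 − (4/3)·0.066667) = −0.75 · ln(0.911111) = −0.75 · (-0.093091) = 0.0698.

0.0698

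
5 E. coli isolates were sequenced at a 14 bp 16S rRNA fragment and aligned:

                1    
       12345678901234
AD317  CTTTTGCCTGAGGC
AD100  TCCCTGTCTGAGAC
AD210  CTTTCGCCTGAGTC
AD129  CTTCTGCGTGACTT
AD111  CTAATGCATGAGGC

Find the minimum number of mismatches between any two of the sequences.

2

Pairwise Hamming distances:
  AD317 vs AD100: 6
  AD317 vs AD210: 2
  AD317 vs AD129: 5
  AD317 vs AD111: 3
  AD100 vs AD210: 7
  AD100 vs AD129: 8
  AD100 vs AD111: 7
  AD210 vs AD129: 5
  AD210 vs AD111: 5
  AD129 vs AD111: 6
The smallest is 2, between AD317 and AD210.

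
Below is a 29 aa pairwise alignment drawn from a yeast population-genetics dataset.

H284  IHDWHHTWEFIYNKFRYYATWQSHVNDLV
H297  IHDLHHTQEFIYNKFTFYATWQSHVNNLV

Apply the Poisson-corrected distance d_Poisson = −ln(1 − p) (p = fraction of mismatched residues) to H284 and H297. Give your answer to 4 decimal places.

Differing sites — 4:W/L; 8:W/Q; 16:R/T; 17:Y/F; 27:D/N.
p = 5/29 = 0.172414.
d = −ln(1 − 0.172414) = −ln(0.827586) = 0.1892.

0.1892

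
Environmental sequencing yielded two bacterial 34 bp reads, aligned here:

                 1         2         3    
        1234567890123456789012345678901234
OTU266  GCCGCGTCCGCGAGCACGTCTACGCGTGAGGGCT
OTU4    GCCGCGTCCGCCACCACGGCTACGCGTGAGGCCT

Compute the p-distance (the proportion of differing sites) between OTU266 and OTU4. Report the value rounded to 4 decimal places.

Differing sites — 12:G/C; 14:G/C; 19:T/G; 32:G/C.
There are 4 differences over 34 sites, so p = 4/34 = 0.1176.

0.1176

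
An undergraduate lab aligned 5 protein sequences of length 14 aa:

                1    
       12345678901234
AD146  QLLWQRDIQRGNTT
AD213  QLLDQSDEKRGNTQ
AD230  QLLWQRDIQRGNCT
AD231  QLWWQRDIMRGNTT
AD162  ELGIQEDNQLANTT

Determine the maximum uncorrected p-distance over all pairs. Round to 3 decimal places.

Pairwise Hamming distances:
  AD146 vs AD213: 5
  AD146 vs AD230: 1
  AD146 vs AD231: 2
  AD146 vs AD162: 7
  AD213 vs AD230: 6
  AD213 vs AD231: 6
  AD213 vs AD162: 9
  AD230 vs AD231: 3
  AD230 vs AD162: 8
  AD231 vs AD162: 8
The largest is 9 mismatches, between AD213 and AD162; p = 9/14 = 0.643.

0.643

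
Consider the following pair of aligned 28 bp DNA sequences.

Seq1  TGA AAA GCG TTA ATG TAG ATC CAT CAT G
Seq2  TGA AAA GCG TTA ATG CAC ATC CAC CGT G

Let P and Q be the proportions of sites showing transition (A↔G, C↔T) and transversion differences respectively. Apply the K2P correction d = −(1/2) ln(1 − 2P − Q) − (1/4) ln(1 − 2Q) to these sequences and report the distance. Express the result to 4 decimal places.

The sequences differ at positions 16 (T/C, transition), 18 (G/C, transversion), 24 (T/C, transition), 26 (A/G, transition).
Of the 4 differences, 3 transitions and 1 transversion over 28 sites: P = 3/28 = 0.107143, Q = 1/28 = 0.035714.
d = −0.5·ln(0.750000) − 0.25·ln(0.928572) = −0.5·(-0.287682) − 0.25·(-0.074107) = 0.1624.

0.1624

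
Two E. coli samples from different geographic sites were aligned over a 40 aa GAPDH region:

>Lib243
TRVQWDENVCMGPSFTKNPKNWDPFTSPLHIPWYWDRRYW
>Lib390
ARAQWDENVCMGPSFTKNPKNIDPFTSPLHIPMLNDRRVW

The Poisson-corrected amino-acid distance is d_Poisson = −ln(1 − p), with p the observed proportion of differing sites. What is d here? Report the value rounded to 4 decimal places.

The sequences differ at positions 1 (T/A), 3 (V/A), 22 (W/I), 33 (W/M), 34 (Y/L), 35 (W/N), 39 (Y/V).
p = 7/40 = 0.175000.
d = −ln(1 − 0.175000) = −ln(0.825000) = 0.1924.

0.1924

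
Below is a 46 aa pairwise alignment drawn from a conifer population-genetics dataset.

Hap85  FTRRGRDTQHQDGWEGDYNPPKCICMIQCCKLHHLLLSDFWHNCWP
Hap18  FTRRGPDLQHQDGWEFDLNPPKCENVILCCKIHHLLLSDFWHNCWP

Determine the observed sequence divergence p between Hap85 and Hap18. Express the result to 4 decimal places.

The sequences differ at positions 6 (R/P), 8 (T/L), 16 (G/F), 18 (Y/L), 24 (I/E), 25 (C/N), 26 (M/V), 28 (Q/L), 32 (L/I).
There are 9 differences over 46 sites, so p = 9/46 = 0.1957.

0.1957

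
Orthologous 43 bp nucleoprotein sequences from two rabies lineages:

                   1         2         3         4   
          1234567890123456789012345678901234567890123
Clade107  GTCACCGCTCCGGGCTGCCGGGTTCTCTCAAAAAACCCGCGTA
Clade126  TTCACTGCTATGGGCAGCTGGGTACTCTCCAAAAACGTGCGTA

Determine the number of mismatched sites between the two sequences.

10

The sequences differ at positions 1 (G/T), 6 (C/T), 10 (C/A), 11 (C/T), 16 (T/A), 19 (C/T), 24 (T/A), 30 (A/C), 37 (C/G), 38 (C/T).
That gives 10 mismatches out of 43 aligned sites, so the Hamming distance is 10.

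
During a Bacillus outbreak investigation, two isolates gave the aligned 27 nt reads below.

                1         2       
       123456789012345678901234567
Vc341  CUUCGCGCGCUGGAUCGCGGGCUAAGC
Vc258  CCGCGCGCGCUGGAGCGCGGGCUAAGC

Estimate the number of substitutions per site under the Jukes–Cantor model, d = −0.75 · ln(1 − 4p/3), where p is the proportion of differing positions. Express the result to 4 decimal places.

Mismatches occur at site 2 (U/C), site 3 (U/G), site 15 (U/G).
p = 3/27 = 0.111111.
d = −0.75 · ln(1 − (4/3)·0.111111) = −0.75 · ln(0.851852) = −0.75 · (-0.160342) = 0.1203.

0.1203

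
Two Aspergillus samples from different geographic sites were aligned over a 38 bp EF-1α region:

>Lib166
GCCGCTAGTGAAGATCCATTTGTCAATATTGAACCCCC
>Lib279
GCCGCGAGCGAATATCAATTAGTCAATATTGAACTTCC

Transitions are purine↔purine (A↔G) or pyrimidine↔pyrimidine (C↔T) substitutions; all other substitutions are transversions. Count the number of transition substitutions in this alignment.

3

The sequences differ at positions 6 (T/G, transversion), 9 (T/C, transition), 13 (G/T, transversion), 17 (C/A, transversion), 21 (T/A, transversion), 35 (C/T, transition), 36 (C/T, transition).
Of the 7 differences, 3 transitions and 4 transversions, so the answer is 3.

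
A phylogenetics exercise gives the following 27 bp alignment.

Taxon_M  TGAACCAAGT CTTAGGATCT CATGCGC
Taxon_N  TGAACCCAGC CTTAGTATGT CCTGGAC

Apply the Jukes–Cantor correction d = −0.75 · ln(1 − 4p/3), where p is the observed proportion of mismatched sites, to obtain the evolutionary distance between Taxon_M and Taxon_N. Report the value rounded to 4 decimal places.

0.3181

The sequences differ at positions 7 (A/C), 10 (T/C), 16 (G/T), 19 (C/G), 22 (A/C), 25 (C/G), 26 (G/A).
p = 7/27 = 0.259259.
d = −0.75 · ln(1 − (4/3)·0.259259) = −0.75 · ln(0.654321) = −0.75 · (-0.424157) = 0.3181.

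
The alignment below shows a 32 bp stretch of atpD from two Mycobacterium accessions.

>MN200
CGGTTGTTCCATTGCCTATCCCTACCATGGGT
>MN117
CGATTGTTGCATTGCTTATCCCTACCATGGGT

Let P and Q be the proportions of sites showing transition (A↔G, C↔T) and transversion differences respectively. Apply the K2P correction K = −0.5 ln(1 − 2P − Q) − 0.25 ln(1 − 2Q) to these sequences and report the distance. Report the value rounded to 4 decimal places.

0.1011

Differing sites — 3:G/A (Ti); 9:C/G (Tv); 16:C/T (Ti).
Of the 3 differences, 2 transitions and 1 transversion over 32 sites: P = 2/32 = 0.062500, Q = 1/32 = 0.031250.
d = −0.5·ln(0.843750) − 0.25·ln(0.937500) = −0.5·(-0.169899) − 0.25·(-0.064539) = 0.1011.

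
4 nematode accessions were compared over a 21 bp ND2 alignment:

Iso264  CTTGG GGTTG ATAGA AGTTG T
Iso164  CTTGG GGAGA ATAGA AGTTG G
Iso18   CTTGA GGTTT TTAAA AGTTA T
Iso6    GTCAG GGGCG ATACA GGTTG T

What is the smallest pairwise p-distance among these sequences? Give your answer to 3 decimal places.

Pairwise Hamming distances:
  Iso264 vs Iso164: 4
  Iso264 vs Iso18: 5
  Iso264 vs Iso6: 7
  Iso164 vs Iso18: 8
  Iso164 vs Iso6: 9
  Iso18 vs Iso6: 11
The smallest is 4 mismatches, between Iso264 and Iso164; p = 4/21 = 0.190.

0.190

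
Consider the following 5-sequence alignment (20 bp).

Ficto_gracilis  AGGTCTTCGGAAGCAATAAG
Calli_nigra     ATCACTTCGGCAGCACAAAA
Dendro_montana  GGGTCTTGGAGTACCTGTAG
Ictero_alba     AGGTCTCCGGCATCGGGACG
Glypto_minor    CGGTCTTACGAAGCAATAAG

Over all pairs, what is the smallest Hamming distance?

3

Pairwise Hamming distances:
  Ficto_gracilis vs Calli_nigra: 7
  Ficto_gracilis vs Dendro_montana: 10
  Ficto_gracilis vs Ictero_alba: 7
  Ficto_gracilis vs Glypto_minor: 3
  Calli_nigra vs Dendro_montana: 14
  Calli_nigra vs Ictero_alba: 10
  Calli_nigra vs Glypto_minor: 10
  Dendro_montana vs Ictero_alba: 11
  Dendro_montana vs Glypto_minor: 11
  Ictero_alba vs Glypto_minor: 10
The smallest is 3, between Ficto_gracilis and Glypto_minor.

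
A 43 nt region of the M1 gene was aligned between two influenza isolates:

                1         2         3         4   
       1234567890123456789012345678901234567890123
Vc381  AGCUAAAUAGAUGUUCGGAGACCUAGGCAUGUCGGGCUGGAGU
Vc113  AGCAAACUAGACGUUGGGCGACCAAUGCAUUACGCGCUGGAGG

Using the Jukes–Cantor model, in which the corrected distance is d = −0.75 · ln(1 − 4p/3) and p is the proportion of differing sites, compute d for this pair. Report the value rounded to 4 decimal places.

0.3129

Mismatches occur at site 4 (U↔A), site 7 (A↔C), site 12 (U↔C), site 16 (C↔G), site 19 (A↔C), site 24 (U↔A), site 26 (G↔U), site 31 (G↔U), site 32 (U↔A), site 35 (G↔C), site 43 (U↔G).
p = 11/43 = 0.255814.
d = −0.75 · ln(1 − (4/3)·0.255814) = −0.75 · ln(0.658915) = −0.75 · (-0.417161) = 0.3129.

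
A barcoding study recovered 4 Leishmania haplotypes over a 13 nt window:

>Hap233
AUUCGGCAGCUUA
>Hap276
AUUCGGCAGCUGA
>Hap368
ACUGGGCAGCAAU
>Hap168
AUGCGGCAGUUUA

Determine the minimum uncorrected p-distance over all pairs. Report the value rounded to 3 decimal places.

Pairwise Hamming distances:
  Hap233 vs Hap276: 1
  Hap233 vs Hap368: 5
  Hap233 vs Hap168: 2
  Hap276 vs Hap368: 5
  Hap276 vs Hap168: 3
  Hap368 vs Hap168: 7
The smallest is 1 mismatch, between Hap233 and Hap276; p = 1/13 = 0.077.

0.077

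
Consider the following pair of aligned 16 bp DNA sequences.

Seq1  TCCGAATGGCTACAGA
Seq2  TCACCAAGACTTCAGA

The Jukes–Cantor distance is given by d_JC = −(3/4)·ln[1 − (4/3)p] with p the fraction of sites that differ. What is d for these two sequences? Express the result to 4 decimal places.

0.5199

The sequences differ at positions 3 (C/A), 4 (G/C), 5 (A/C), 7 (T/A), 9 (G/A), 12 (A/T).
p = 6/16 = 0.375000.
d = −0.75 · ln(1 − (4/3)·0.375000) = −0.75 · ln(0.500000) = −0.75 · (-0.693147) = 0.5199.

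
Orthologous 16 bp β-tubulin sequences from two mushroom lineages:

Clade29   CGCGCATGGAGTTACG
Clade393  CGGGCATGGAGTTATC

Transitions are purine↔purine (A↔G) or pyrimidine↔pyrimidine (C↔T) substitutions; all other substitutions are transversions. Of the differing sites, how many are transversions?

Mismatches occur at site 3 (C↔G, transversion), site 15 (C↔T, transition), site 16 (G↔C, transversion).
Of the 3 differences, 1 transition and 2 transversions, so the answer is 2.

2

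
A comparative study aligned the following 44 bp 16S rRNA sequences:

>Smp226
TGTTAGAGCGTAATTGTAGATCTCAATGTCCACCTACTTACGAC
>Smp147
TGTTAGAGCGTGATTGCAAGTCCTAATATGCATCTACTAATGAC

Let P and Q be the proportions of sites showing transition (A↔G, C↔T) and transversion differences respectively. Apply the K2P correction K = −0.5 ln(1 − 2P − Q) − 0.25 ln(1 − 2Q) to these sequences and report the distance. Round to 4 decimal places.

Mismatches occur at site 12 (A/G, transition), site 17 (T/C, transition), site 19 (G/A, transition), site 20 (A/G, transition), site 23 (T/C, transition), site 24 (C/T, transition), site 28 (G/A, transition), site 30 (C/G, transversion), site 33 (C/T, transition), site 39 (T/A, transversion), site 41 (C/T, transition).
Of the 11 differences, 9 transitions and 2 transversions over 44 sites: P = 9/44 = 0.204545, Q = 2/44 = 0.045455.
d = −0.5·ln(0.545455) − 0.25·ln(0.909090) = −0.5·(-0.606135) − 0.25·(-0.095311) = 0.3269.

0.3269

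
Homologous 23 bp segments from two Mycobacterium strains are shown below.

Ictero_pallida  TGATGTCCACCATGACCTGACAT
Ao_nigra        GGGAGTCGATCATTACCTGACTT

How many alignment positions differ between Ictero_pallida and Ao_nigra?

The sequences differ at positions 1 (T/G), 3 (A/G), 4 (T/A), 8 (C/G), 10 (C/T), 14 (G/T), 22 (A/T).
That gives 7 mismatches out of 23 aligned sites, so the Hamming distance is 7.

7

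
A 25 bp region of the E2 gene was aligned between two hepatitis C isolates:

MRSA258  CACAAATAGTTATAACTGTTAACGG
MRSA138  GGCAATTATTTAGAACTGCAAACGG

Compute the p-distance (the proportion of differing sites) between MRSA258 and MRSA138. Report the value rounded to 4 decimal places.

Differing sites — 1:C/G; 2:A/G; 6:A/T; 9:G/T; 13:T/G; 19:T/C; 20:T/A.
There are 7 differences over 25 sites, so p = 7/25 = 0.2800.

0.2800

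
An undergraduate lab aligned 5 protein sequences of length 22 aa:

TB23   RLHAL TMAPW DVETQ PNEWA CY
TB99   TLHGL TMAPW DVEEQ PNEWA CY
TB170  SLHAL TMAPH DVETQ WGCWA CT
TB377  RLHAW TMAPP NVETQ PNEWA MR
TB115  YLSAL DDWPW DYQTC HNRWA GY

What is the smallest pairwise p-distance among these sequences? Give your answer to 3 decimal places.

Pairwise Hamming distances:
  TB23 vs TB99: 3
  TB23 vs TB170: 6
  TB23 vs TB377: 5
  TB23 vs TB115: 11
  TB99 vs TB170: 8
  TB99 vs TB377: 8
  TB99 vs TB115: 13
  TB170 vs TB377: 9
  TB170 vs TB115: 14
  TB377 vs TB115: 15
The smallest is 3 mismatches, between TB23 and TB99; p = 3/22 = 0.136.

0.136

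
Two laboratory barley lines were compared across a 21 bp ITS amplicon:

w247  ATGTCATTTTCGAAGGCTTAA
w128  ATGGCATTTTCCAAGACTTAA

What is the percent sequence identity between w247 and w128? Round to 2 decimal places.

85.71%

The sequences differ at positions 4 (T/G), 12 (G/C), 16 (G/A).
18 of the 21 sites match, so the percent identity is 18/21 × 100 = 85.71%.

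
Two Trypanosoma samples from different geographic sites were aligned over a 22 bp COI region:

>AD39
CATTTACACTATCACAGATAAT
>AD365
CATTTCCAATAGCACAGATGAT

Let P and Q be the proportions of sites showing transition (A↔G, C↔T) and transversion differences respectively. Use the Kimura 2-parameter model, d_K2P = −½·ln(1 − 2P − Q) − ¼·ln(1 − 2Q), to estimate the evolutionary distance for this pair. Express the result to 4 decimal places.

0.2085

Mismatches occur at site 6 (A→C, transversion), site 9 (C→A, transversion), site 12 (T→G, transversion), site 20 (A→G, transition).
Of the 4 differences, 1 transition and 3 transversions over 22 sites: P = 1/22 = 0.045455, Q = 3/22 = 0.136364.
d = −0.5·ln(0.772726) − 0.25·ln(0.727272) = −0.5·(-0.257831) − 0.25·(-0.318455) = 0.2085.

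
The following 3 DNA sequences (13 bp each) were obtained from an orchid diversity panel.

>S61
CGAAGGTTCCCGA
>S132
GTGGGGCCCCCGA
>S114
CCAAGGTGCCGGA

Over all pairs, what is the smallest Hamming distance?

Pairwise Hamming distances:
  S61 vs S132: 6
  S61 vs S114: 3
  S132 vs S114: 7
The smallest is 3, between S61 and S114.

3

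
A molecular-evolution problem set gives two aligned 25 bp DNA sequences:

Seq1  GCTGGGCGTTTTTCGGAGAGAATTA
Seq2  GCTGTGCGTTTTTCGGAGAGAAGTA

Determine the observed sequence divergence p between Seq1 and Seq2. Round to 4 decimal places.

The sequences differ at positions 5 (G/T), 23 (T/G).
There are 2 differences over 25 sites, so p = 2/25 = 0.0800.

0.0800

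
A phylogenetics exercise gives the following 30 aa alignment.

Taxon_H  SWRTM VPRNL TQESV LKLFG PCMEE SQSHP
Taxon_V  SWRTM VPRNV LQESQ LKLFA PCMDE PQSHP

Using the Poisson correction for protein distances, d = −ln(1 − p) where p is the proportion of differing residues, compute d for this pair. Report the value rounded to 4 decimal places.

Mismatches occur at site 10 (L/V), site 11 (T/L), site 15 (V/Q), site 20 (G/A), site 24 (E/D), site 26 (S/P).
p = 6/30 = 0.200000.
d = −ln(1 − 0.200000) = −ln(0.800000) = 0.2231.

0.2231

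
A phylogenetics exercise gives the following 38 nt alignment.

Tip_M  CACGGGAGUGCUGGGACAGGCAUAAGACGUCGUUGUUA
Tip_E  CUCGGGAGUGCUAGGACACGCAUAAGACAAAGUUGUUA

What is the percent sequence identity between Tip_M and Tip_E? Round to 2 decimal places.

84.21%

Differing sites — 2:A/U; 13:G/A; 19:G/C; 29:G/A; 30:U/A; 31:C/A.
32 of the 38 sites match, so the percent identity is 32/38 × 100 = 84.21%.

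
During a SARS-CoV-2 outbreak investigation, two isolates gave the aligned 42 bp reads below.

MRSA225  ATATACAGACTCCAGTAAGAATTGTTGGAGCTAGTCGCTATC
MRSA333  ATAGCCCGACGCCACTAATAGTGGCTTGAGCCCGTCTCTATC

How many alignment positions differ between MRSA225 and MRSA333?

13

Differing sites — 4:T/G; 5:A/C; 7:A/C; 11:T/G; 15:G/C; 19:G/T; 21:A/G; 23:T/G; 25:T/C; 27:G/T; 32:T/C; 33:A/C; 37:G/T.
That gives 13 mismatches out of 42 aligned sites, so the Hamming distance is 13.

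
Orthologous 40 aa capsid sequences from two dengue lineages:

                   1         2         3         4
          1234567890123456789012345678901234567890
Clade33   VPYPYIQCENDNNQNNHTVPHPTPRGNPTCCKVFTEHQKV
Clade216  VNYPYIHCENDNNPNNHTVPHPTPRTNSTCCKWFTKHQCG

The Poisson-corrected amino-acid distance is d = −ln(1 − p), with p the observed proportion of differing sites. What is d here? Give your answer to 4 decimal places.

0.2549

Mismatches occur at site 2 (P↔N), site 7 (Q↔H), site 14 (Q↔P), site 26 (G↔T), site 28 (P↔S), site 33 (V↔W), site 36 (E↔K), site 39 (K↔C), site 40 (V↔G).
p = 9/40 = 0.225000.
d = −ln(1 − 0.225000) = −ln(0.775000) = 0.2549.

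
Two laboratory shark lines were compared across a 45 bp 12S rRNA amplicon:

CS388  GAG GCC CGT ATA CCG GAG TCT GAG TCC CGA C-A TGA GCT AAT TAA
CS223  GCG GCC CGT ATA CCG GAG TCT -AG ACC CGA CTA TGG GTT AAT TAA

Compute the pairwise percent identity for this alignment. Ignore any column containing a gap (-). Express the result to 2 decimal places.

90.70%

Excluding the 2 gap columns leaves 43 comparable sites.
The sequences differ at positions 2 (A/C), 25 (T/A), 36 (A/G), 38 (C/T).
39 of the 43 comparable sites match, so the percent identity is 39/43 × 100 = 90.70%.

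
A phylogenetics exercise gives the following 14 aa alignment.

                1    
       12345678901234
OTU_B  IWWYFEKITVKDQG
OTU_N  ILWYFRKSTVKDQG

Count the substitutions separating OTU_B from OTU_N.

3

Differing sites — 2:W/L; 6:E/R; 8:I/S.
That gives 3 mismatches out of 14 aligned sites, so the Hamming distance is 3.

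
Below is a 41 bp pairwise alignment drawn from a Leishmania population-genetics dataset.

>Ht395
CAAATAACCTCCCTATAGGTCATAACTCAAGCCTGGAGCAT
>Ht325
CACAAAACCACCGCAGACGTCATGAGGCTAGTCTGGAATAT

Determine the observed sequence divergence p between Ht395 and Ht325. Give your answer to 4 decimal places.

0.3415

The sequences differ at positions 3 (A/C), 5 (T/A), 10 (T/A), 13 (C/G), 14 (T/C), 16 (T/G), 18 (G/C), 24 (A/G), 26 (C/G), 27 (T/G), 29 (A/T), 32 (C/T), 38 (G/A), 39 (C/T).
There are 14 differences over 41 sites, so p = 14/41 = 0.3415.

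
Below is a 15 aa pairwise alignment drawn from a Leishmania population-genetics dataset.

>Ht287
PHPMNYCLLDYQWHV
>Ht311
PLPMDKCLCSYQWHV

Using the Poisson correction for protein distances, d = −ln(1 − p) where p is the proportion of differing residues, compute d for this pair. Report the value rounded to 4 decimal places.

0.4055

Mismatches occur at site 2 (H/L), site 5 (N/D), site 6 (Y/K), site 9 (L/C), site 10 (D/S).
p = 5/15 = 0.333333.
d = −ln(1 − 0.333333) = −ln(0.666667) = 0.4055.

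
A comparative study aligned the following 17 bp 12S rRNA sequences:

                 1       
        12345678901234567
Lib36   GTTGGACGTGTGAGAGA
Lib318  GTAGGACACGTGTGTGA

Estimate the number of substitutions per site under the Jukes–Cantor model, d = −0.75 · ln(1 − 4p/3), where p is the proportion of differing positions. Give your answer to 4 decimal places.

Differing sites — 3:T/A; 8:G/A; 9:T/C; 13:A/T; 15:A/T.
p = 5/17 = 0.294118.
d = −0.75 · ln(1 − (4/3)·0.294118) = −0.75 · ln(0.607843) = −0.75 · (-0.497839) = 0.3734.

0.3734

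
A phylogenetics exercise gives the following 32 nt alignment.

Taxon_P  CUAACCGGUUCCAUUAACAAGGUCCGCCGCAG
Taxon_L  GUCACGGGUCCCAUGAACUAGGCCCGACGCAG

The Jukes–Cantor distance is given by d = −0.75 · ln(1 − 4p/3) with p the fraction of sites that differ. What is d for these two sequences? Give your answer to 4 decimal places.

0.3041

The sequences differ at positions 1 (C/G), 3 (A/C), 6 (C/G), 10 (U/C), 15 (U/G), 19 (A/U), 23 (U/C), 27 (C/A).
p = 8/32 = 0.250000.
d = −0.75 · ln(1 − (4/3)·0.250000) = −0.75 · ln(0.666667) = −0.75 · (-0.405465) = 0.3041.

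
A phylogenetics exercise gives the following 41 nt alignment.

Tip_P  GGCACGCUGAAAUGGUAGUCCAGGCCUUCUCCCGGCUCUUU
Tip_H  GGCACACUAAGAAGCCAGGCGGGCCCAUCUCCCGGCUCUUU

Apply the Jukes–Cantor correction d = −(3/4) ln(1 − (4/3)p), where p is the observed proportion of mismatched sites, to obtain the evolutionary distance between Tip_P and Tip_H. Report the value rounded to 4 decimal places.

0.3321

The sequences differ at positions 6 (G/A), 9 (G/A), 11 (A/G), 13 (U/A), 15 (G/C), 16 (U/C), 19 (U/G), 21 (C/G), 22 (A/G), 24 (G/C), 27 (U/A).
p = 11/41 = 0.268293.
d = −0.75 · ln(1 − (4/3)·0.268293) = −0.75 · ln(0.642276) = −0.75 · (-0.442737) = 0.3321.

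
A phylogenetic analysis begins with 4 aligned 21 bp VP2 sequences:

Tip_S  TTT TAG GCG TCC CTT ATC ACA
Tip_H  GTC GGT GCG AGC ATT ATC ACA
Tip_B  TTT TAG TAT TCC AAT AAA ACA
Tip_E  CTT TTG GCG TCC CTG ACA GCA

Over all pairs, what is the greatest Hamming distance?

13

Pairwise Hamming distances:
  Tip_S vs Tip_H: 8
  Tip_S vs Tip_B: 7
  Tip_S vs Tip_E: 6
  Tip_H vs Tip_B: 13
  Tip_H vs Tip_E: 12
  Tip_B vs Tip_E: 10
The largest is 13, between Tip_H and Tip_B.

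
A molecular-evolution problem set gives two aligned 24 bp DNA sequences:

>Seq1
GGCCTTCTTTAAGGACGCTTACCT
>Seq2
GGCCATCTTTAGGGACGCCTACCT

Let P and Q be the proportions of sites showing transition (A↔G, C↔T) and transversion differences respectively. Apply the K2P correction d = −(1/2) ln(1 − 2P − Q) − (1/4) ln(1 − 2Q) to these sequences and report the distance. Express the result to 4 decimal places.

Mismatches occur at site 5 (T↔A, transversion), site 12 (A↔G, transition), site 19 (T↔C, transition).
Of the 3 differences, 2 transitions and 1 transversion over 24 sites: P = 2/24 = 0.083333, Q = 1/24 = 0.041667.
d = −0.5·ln(0.791667) − 0.25·ln(0.916666) = −0.5·(-0.233614) − 0.25·(-0.087012) = 0.1386.

0.1386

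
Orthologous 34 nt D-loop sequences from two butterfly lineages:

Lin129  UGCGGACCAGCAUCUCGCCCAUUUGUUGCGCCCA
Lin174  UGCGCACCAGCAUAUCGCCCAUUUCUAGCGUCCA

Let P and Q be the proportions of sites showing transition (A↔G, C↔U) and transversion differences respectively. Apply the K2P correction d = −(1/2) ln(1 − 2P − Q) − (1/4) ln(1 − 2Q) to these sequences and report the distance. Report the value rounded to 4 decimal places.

The sequences differ at positions 5 (G/C, transversion), 14 (C/A, transversion), 25 (G/C, transversion), 27 (U/A, transversion), 31 (C/U, transition).
Of the 5 differences, 1 transition and 4 transversions over 34 sites: P = 1/34 = 0.029412, Q = 4/34 = 0.117647.
d = −0.5·ln(0.823529) − 0.25·ln(0.764706) = −0.5·(-0.194157) − 0.25·(-0.268264) = 0.1641.

0.1641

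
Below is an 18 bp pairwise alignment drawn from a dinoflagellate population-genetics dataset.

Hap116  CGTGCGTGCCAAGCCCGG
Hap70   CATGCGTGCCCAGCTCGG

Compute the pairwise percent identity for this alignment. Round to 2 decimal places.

83.33%

Mismatches occur at site 2 (G↔A), site 11 (A↔C), site 15 (C↔T).
15 of the 18 sites match, so the percent identity is 15/18 × 100 = 83.33%.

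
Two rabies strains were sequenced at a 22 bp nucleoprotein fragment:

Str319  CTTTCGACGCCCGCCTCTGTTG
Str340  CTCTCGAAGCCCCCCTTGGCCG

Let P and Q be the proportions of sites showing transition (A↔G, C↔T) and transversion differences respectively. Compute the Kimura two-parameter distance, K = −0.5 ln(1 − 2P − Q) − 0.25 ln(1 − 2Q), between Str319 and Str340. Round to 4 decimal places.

The sequences differ at positions 3 (T/C, transition), 8 (C/A, transversion), 13 (G/C, transversion), 17 (C/T, transition), 18 (T/G, transversion), 20 (T/C, transition), 21 (T/C, transition).
Of the 7 differences, 4 transitions and 3 transversions over 22 sites: P = 4/22 = 0.181818, Q = 3/22 = 0.136364.
d = −0.5·ln(0.500000) − 0.25·ln(0.727272) = −0.5·(-0.693147) − 0.25·(-0.318455) = 0.4262.

0.4262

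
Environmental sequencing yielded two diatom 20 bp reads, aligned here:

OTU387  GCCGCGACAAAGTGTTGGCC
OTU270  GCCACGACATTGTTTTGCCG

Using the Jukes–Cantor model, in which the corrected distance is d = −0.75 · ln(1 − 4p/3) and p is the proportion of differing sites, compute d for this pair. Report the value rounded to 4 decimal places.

Differing sites — 4:G/A; 10:A/T; 11:A/T; 14:G/T; 18:G/C; 20:C/G.
p = 6/20 = 0.300000.
d = −0.75 · ln(1 − (4/3)·0.300000) = −0.75 · ln(0.600000) = −0.75 · (-0.510826) = 0.3831.

0.3831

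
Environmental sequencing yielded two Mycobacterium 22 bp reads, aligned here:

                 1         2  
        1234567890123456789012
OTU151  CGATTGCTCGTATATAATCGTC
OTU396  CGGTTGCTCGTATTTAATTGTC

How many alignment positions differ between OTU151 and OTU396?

The sequences differ at positions 3 (A/G), 14 (A/T), 19 (C/T).
That gives 3 mismatches out of 22 aligned sites, so the Hamming distance is 3.

3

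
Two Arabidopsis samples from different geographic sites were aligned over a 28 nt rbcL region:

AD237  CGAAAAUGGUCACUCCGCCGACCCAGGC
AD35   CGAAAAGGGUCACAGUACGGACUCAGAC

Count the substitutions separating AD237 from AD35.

The sequences differ at positions 7 (U/G), 14 (U/A), 15 (C/G), 16 (C/U), 17 (G/A), 19 (C/G), 23 (C/U), 27 (G/A).
That gives 8 mismatches out of 28 aligned sites, so the Hamming distance is 8.

8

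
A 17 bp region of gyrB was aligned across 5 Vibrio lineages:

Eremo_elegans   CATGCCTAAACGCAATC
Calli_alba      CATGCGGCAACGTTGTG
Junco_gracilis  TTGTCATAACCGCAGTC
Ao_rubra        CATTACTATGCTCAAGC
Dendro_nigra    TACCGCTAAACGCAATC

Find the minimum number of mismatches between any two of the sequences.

Pairwise Hamming distances:
  Eremo_elegans vs Calli_alba: 7
  Eremo_elegans vs Junco_gracilis: 7
  Eremo_elegans vs Ao_rubra: 6
  Eremo_elegans vs Dendro_nigra: 4
  Calli_alba vs Junco_gracilis: 11
  Calli_alba vs Ao_rubra: 13
  Calli_alba vs Dendro_nigra: 11
  Junco_gracilis vs Ao_rubra: 10
  Junco_gracilis vs Dendro_nigra: 7
  Ao_rubra vs Dendro_nigra: 8
The smallest is 4, between Eremo_elegans and Dendro_nigra.

4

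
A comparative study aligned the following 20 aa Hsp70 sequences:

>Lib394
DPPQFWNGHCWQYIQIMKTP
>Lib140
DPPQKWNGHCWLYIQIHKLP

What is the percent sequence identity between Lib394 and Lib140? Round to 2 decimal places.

80.00%

The sequences differ at positions 5 (F/K), 12 (Q/L), 17 (M/H), 19 (T/L).
16 of the 20 sites match, so the percent identity is 16/20 × 100 = 80.00%.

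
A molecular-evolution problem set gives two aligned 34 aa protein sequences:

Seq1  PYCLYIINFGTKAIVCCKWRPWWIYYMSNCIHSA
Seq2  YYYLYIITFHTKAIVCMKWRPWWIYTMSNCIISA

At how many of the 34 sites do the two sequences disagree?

The sequences differ at positions 1 (P/Y), 3 (C/Y), 8 (N/T), 10 (G/H), 17 (C/M), 26 (Y/T), 32 (H/I).
That gives 7 mismatches out of 34 aligned sites, so the Hamming distance is 7.

7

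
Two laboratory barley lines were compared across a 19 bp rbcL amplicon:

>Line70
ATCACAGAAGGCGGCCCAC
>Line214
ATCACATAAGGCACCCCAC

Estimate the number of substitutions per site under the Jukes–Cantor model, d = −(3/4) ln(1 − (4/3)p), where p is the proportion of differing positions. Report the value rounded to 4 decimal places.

0.1773

The sequences differ at positions 7 (G/T), 13 (G/A), 14 (G/C).
p = 3/19 = 0.157895.
d = −0.75 · ln(1 − (4/3)·0.157895) = −0.75 · ln(0.789473) = −0.75 · (-0.236390) = 0.1773.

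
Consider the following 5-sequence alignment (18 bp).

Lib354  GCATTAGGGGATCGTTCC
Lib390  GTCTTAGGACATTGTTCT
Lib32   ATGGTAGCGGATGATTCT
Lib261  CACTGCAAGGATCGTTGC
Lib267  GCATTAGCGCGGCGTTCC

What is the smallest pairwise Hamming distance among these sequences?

Pairwise Hamming distances:
  Lib354 vs Lib390: 6
  Lib354 vs Lib32: 8
  Lib354 vs Lib261: 8
  Lib354 vs Lib267: 4
  Lib390 vs Lib32: 8
  Lib390 vs Lib261: 11
  Lib390 vs Lib267: 8
  Lib32 vs Lib261: 12
  Lib32 vs Lib267: 10
  Lib261 vs Lib267: 11
The smallest is 4, between Lib354 and Lib267.

4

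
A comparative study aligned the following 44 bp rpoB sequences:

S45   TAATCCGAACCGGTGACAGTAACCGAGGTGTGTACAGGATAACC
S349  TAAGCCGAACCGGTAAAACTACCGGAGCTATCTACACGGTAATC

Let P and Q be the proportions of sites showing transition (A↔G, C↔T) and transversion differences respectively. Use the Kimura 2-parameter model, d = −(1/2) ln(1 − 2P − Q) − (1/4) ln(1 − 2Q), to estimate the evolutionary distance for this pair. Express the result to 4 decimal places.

Differing sites — 4:T/G (Tv); 15:G/A (Ti); 17:C/A (Tv); 19:G/C (Tv); 22:A/C (Tv); 24:C/G (Tv); 28:G/C (Tv); 30:G/A (Ti); 32:G/C (Tv); 37:G/C (Tv); 39:A/G (Ti); 43:C/T (Ti).
Of the 12 differences, 4 transitions and 8 transversions over 44 sites: P = 4/44 = 0.090909, Q = 8/44 = 0.181818.
d = −0.5·ln(0.636364) − 0.25·ln(0.636364) = −0.5·(-0.451985) − 0.25·(-0.451985) = 0.3390.

0.3390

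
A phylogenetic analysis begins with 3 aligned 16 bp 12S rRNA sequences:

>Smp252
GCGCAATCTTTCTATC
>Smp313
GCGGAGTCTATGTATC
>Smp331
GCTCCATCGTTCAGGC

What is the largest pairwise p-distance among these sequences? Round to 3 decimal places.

0.625

Pairwise Hamming distances:
  Smp252 vs Smp313: 4
  Smp252 vs Smp331: 6
  Smp313 vs Smp331: 10
The largest is 10 mismatches, between Smp313 and Smp331; p = 10/16 = 0.625.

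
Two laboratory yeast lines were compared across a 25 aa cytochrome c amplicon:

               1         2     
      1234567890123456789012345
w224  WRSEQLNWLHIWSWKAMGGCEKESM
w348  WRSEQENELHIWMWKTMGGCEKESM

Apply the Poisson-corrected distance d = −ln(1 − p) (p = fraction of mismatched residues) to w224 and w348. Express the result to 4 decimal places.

0.1744

Mismatches occur at site 6 (L↔E), site 8 (W↔E), site 13 (S↔M), site 16 (A↔T).
p = 4/25 = 0.160000.
d = −ln(1 − 0.160000) = −ln(0.840000) = 0.1744.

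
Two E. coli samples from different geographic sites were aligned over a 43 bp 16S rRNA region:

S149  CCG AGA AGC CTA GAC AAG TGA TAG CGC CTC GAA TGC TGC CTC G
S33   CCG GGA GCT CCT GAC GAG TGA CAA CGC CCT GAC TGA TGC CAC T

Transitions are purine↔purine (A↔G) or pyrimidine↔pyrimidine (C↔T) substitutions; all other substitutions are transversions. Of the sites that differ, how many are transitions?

The sequences differ at positions 4 (A/G, transition), 7 (A/G, transition), 8 (G/C, transversion), 9 (C/T, transition), 11 (T/C, transition), 12 (A/T, transversion), 16 (A/G, transition), 22 (T/C, transition), 24 (G/A, transition), 29 (T/C, transition), 30 (C/T, transition), 33 (A/C, transversion), 36 (C/A, transversion), 41 (T/A, transversion), 43 (G/T, transversion).
Of the 15 differences, 9 transitions and 6 transversions, so the answer is 9.

9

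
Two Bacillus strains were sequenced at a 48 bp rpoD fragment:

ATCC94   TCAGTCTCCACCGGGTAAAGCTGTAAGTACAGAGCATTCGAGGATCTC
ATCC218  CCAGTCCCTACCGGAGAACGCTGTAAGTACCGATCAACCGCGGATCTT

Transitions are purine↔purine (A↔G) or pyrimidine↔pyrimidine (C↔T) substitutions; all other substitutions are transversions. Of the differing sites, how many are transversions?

6

The sequences differ at positions 1 (T/C, transition), 7 (T/C, transition), 9 (C/T, transition), 15 (G/A, transition), 16 (T/G, transversion), 19 (A/C, transversion), 31 (A/C, transversion), 34 (G/T, transversion), 37 (T/A, transversion), 38 (T/C, transition), 41 (A/C, transversion), 48 (C/T, transition).
Of the 12 differences, 6 transitions and 6 transversions, so the answer is 6.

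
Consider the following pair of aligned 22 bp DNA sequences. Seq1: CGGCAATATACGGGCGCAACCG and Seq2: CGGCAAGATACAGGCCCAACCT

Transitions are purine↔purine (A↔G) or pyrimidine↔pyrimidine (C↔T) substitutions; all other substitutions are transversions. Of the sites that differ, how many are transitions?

The sequences differ at positions 7 (T/G, transversion), 12 (G/A, transition), 16 (G/C, transversion), 22 (G/T, transversion).
Of the 4 differences, 1 transition and 3 transversions, so the answer is 1.

1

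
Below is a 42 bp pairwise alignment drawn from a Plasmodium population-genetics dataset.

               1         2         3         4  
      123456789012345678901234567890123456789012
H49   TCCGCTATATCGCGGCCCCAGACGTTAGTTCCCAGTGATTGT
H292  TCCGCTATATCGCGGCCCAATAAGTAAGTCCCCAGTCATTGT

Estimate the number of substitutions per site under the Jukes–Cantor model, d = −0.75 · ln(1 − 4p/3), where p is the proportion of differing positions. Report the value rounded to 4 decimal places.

0.1585

The sequences differ at positions 19 (C/A), 21 (G/T), 23 (C/A), 26 (T/A), 30 (T/C), 37 (G/C).
p = 6/42 = 0.142857.
d = −0.75 · ln(1 − (4/3)·0.142857) = −0.75 · ln(0.809524) = −0.75 · (-0.211309) = 0.1585.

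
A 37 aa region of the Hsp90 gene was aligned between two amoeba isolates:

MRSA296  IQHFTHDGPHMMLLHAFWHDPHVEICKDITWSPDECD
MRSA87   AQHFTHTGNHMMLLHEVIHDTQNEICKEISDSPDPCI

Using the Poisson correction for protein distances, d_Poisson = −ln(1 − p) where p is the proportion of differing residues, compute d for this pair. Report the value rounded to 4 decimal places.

The sequences differ at positions 1 (I/A), 7 (D/T), 9 (P/N), 16 (A/E), 17 (F/V), 18 (W/I), 21 (P/T), 22 (H/Q), 23 (V/N), 28 (D/E), 30 (T/S), 31 (W/D), 35 (E/P), 37 (D/I).
p = 14/37 = 0.378378.
d = −ln(1 − 0.378378) = −ln(0.621622) = 0.4754.

0.4754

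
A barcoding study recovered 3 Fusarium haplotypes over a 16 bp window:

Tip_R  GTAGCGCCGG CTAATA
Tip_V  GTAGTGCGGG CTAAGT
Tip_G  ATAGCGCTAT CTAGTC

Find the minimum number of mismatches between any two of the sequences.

4

Pairwise Hamming distances:
  Tip_R vs Tip_V: 4
  Tip_R vs Tip_G: 6
  Tip_V vs Tip_G: 8
The smallest is 4, between Tip_R and Tip_V.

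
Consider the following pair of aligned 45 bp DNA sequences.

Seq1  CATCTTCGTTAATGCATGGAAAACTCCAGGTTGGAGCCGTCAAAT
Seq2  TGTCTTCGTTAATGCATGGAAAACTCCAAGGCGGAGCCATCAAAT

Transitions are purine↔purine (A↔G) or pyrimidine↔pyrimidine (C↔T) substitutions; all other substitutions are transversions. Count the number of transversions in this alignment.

1

Differing sites — 1:C/T (Ti); 2:A/G (Ti); 29:G/A (Ti); 31:T/G (Tv); 32:T/C (Ti); 39:G/A (Ti).
Of the 6 differences, 5 transitions and 1 transversion, so the answer is 1.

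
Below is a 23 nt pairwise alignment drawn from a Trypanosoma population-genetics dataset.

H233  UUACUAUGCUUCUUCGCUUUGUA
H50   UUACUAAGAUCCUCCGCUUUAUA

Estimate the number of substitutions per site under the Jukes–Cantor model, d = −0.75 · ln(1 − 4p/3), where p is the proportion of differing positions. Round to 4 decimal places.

0.2567

The sequences differ at positions 7 (U/A), 9 (C/A), 11 (U/C), 14 (U/C), 21 (G/A).
p = 5/23 = 0.217391.
d = −0.75 · ln(1 − (4/3)·0.217391) = −0.75 · ln(0.710145) = −0.75 · (-0.342286) = 0.2567.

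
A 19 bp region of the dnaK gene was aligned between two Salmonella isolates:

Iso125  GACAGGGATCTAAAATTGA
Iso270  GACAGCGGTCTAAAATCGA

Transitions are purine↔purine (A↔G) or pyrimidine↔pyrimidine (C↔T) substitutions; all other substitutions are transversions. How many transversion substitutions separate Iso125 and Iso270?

The sequences differ at positions 6 (G/C, transversion), 8 (A/G, transition), 17 (T/C, transition).
Of the 3 differences, 2 transitions and 1 transversion, so the answer is 1.

1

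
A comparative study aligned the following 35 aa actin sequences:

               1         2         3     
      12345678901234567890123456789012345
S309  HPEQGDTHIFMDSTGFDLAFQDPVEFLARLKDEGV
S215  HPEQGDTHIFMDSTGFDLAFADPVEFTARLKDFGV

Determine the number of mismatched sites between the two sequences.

Differing sites — 21:Q/A; 27:L/T; 33:E/F.
That gives 3 mismatches out of 35 aligned sites, so the Hamming distance is 3.

3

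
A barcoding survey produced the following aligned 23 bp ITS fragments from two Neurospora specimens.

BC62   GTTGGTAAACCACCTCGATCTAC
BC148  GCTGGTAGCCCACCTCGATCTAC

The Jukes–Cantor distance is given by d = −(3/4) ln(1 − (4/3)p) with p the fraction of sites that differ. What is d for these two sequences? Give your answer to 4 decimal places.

The sequences differ at positions 2 (T/C), 8 (A/G), 9 (A/C).
p = 3/23 = 0.130435.
d = −0.75 · ln(1 − (4/3)·0.130435) = −0.75 · ln(0.826087) = −0.75 · (-0.191055) = 0.1433.

0.1433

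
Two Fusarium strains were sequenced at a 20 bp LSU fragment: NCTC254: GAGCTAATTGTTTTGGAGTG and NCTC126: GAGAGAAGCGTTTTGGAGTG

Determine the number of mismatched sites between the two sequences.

The sequences differ at positions 4 (C/A), 5 (T/G), 8 (T/G), 9 (T/C).
That gives 4 mismatches out of 20 aligned sites, so the Hamming distance is 4.

4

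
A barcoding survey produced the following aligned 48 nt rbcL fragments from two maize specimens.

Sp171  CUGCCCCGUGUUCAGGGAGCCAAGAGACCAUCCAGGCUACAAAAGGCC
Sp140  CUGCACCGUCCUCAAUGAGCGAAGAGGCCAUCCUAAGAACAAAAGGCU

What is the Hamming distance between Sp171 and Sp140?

Mismatches occur at site 5 (C↔A), site 10 (G↔C), site 11 (U↔C), site 15 (G↔A), site 16 (G↔U), site 21 (C↔G), site 27 (A↔G), site 34 (A↔U), site 35 (G↔A), site 36 (G↔A), site 37 (C↔G), site 38 (U↔A), site 48 (C↔U).
That gives 13 mismatches out of 48 aligned sites, so the Hamming distance is 13.

13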